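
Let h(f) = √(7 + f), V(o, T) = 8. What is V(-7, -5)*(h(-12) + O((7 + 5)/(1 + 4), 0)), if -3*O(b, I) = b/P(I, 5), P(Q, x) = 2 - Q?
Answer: -16/5 + 8*I*√5 ≈ -3.2 + 17.889*I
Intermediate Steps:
O(b, I) = -b/(3*(2 - I))
V(-7, -5)*(h(-12) + O((7 + 5)/(1 + 4), 0)) = 8*(√(7 - 12) + ((7 + 5)/(1 + 4))/(3*(-2 + 0))) = 8*(√(-5) + (⅓)*(12/5)/(-2)) = 8*(I*√5 + (⅓)*(12*(⅕))*(-½)) = 8*(I*√5 + (⅓)*(12/5)*(-½)) = 8*(I*√5 - ⅖) = 8*(-⅖ + I*√5) = -16/5 + 8*I*√5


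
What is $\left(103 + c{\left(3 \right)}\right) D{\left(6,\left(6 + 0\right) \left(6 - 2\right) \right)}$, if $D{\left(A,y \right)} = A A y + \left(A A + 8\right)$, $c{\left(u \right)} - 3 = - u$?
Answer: $93524$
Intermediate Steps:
$c{\left(u \right)} = 3 - u$
$D{\left(A,y \right)} = 8 + A^{2} + y A^{2}$ ($D{\left(A,y \right)} = A^{2} y + \left(A^{2} + 8\right) = y A^{2} + \left(8 + A^{2}\right) = 8 + A^{2} + y A^{2}$)
$\left(103 + c{\left(3 \right)}\right) D{\left(6,\left(6 + 0\right) \left(6 - 2\right) \right)} = \left(103 + \left(3 - 3\right)\right) \left(8 + 6^{2} + \left(6 + 0\right) \left(6 - 2\right) 6^{2}\right) = \left(103 + \left(3 - 3\right)\right) \left(8 + 36 + 6 \cdot 4 \cdot 36\right) = \left(103 + 0\right) \left(8 + 36 + 24 \cdot 36\right) = 103 \left(8 + 36 + 864\right) = 103 \cdot 908 = 93524$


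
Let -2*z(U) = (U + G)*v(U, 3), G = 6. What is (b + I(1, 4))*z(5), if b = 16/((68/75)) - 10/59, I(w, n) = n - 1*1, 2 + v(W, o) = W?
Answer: -677787/2006 ≈ -337.88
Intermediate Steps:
v(W, o) = -2 + W
I(w, n) = -1 + n (I(w, n) = n - 1 = -1 + n)
z(U) = -(-2 + U)*(6 + U)/2 (z(U) = -(U + 6)*(-2 + U)/2 = -(6 + U)*(-2 + U)/2 = -(-2 + U)*(6 + U)/2)
b = 17530/1003 (b = 16/((68*(1/75))) - 10*1/59 = 16/(68/75) - 10/59 = 16*(75/68) - 10/59 = 300/17 - 10/59 = 17530/1003 ≈ 17.478)
(b + I(1, 4))*z(5) = (17530/1003 + (-1 + 4))*(-(-2 + 5)*(6 + 5)/2) = (17530/1003 + 3)*(-½*3*11) = (20539/1003)*(-33/2) = -677787/2006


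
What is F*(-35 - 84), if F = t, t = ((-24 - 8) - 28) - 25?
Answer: 10115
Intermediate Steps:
t = -85 (t = (-32 - 28) - 25 = -60 - 25 = -85)
F = -85
F*(-35 - 84) = -85*(-35 - 84) = -85*(-119) = 10115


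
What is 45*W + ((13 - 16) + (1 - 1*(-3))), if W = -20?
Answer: -899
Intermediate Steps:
45*W + ((13 - 16) + (1 - 1*(-3))) = 45*(-20) + ((13 - 16) + (1 - 1*(-3))) = -900 + (-3 + (1 + 3)) = -900 + (-3 + 4) = -900 + 1 = -899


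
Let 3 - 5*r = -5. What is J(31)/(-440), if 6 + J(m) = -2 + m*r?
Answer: -26/275 ≈ -0.094545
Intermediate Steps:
r = 8/5 (r = ⅗ - ⅕*(-5) = ⅗ + 1 = 8/5 ≈ 1.6000)
J(m) = -8 + 8*m/5 (J(m) = -6 + (-2 + m*(8/5)) = -6 + (-2 + 8*m/5) = -8 + 8*m/5)
J(31)/(-440) = (-8 + (8/5)*31)/(-440) = (-8 + 248/5)*(-1/440) = (208/5)*(-1/440) = -26/275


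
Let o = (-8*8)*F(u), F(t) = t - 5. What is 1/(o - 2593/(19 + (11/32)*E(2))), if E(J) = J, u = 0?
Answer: 315/59312 ≈ 0.0053109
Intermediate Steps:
F(t) = -5 + t
o = 320 (o = (-8*8)*(-5 + 0) = -64*(-5) = 320)
1/(o - 2593/(19 + (11/32)*E(2))) = 1/(320 - 2593/(19 + (11/32)*2)) = 1/(320 - 2593/(19 + 11/16)) = 1/(320 - 2593/315/16) = 1/(320 - 2593*16/315) = 1/(320 - 41488/315) = 1/(59312/315) = 315/59312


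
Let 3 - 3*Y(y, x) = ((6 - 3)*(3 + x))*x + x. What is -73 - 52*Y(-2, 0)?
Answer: -125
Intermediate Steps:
Y(y, x) = 1 - x/3 - x*(9 + 3*x)/3 (Y(y, x) = 1 - (((6 - 3)*(3 + x))*x + x)/3 = 1 - ((3*(3 + x))*x + x)/3 = 1 - ((9 + 3*x)*x + x)/3 = 1 - (x*(9 + 3*x) + x)/3 = 1 - (x + x*(9 + 3*x))/3 = 1 + (-x/3 - x*(9 + 3*x)/3) = 1 - x/3 - x*(9 + 3*x)/3)
-73 - 52*Y(-2, 0) = -73 - 52*(1 - 1*0² - 10/3*0) = -73 - 52*(1 - 1*0 + 0) = -73 - 52*(1 + 0 + 0) = -73 - 52*1 = -73 - 52 = -125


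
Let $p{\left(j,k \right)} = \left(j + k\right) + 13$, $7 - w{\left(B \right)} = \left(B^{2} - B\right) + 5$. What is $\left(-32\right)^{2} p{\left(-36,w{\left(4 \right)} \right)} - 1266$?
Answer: $-35058$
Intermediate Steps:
$w{\left(B \right)} = 2 + B - B^{2}$ ($w{\left(B \right)} = 7 - \left(\left(B^{2} - B\right) + 5\right) = 7 - \left(5 + B^{2} - B\right) = 2 + B - B^{2}$)
$p{\left(j,k \right)} = 13 + j + k$
$\left(-32\right)^{2} p{\left(-36,w{\left(4 \right)} \right)} - 1266 = \left(-32\right)^{2} \left(13 - 36 + \left(2 + 4 - 4^{2}\right)\right) - 1266 = 1024 \left(13 - 36 + \left(2 + 4 - 16\right)\right) - 1266 = 1024 \left(13 - 36 - 10\right) - 1266 = 1024 \left(-33\right) - 1266 = -33792 - 1266 = -35058$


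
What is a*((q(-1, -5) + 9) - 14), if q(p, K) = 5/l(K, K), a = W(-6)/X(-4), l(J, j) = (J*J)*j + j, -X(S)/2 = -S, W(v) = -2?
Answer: -131/104 ≈ -1.2596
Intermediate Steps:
X(S) = 2*S (X(S) = -(-2)*S = 2*S)
l(J, j) = j + j*J² (l(J, j) = J²*j + j = j*J² + j = j + j*J²)
a = ¼ (a = -2/(2*(-4)) = -2/(-8) = -2*(-⅛) = ¼ ≈ 0.25000)
q(p, K) = 5/(K*(1 + K²)) (q(p, K) = 5/((K*(1 + K²))) = 5*(1/(K*(1 + K²))) = 5/(K*(1 + K²)))
a*((q(-1, -5) + 9) - 14) = ((5/(-5 + (-5)³) + 9) - 14)/4 = ((5/(-5 - 125) + 9) - 14)/4 = ((5/(-130) + 9) - 14)/4 = ((5*(-1/130) + 9) - 14)/4 = ((-1/26 + 9) - 14)/4 = (233/26 - 14)/4 = (¼)*(-131/26) = -131/104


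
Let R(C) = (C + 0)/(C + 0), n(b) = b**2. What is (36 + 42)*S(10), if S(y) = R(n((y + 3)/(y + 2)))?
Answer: 78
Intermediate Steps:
R(C) = 1 (R(C) = C/C = 1)
S(y) = 1
(36 + 42)*S(10) = (36 + 42)*1 = 78*1 = 78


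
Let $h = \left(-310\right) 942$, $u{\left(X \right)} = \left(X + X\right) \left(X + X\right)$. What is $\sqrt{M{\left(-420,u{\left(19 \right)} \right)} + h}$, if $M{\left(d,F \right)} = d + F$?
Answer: $2 i \sqrt{72749} \approx 539.44 i$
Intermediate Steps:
$u{\left(X \right)} = 4 X^{2}$ ($u{\left(X \right)} = 2 X 2 X = 4 X^{2}$)
$h = -292020$
$M{\left(d,F \right)} = F + d$
$\sqrt{M{\left(-420,u{\left(19 \right)} \right)} + h} = \sqrt{\left(4 \cdot 19^{2} - 420\right) - 292020} = \sqrt{\left(4 \cdot 361 - 420\right) - 292020} = \sqrt{\left(1444 - 420\right) - 292020} = \sqrt{1024 - 292020} = \sqrt{-290996} = 2 i \sqrt{72749}$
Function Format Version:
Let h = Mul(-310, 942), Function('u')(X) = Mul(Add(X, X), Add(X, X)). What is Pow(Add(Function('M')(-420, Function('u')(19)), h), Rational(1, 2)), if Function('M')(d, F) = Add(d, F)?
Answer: Mul(2, I, Pow(72749, Rational(1, 2))) ≈ Mul(539.44, I)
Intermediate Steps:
Function('u')(X) = Mul(4, Pow(X, 2)) (Function('u')(X) = Mul(Mul(2, X), Mul(2, X)) = Mul(4, Pow(X, 2)))
h = -292020
Function('M')(d, F) = Add(F, d)
Pow(Add(Function('M')(-420, Function('u')(19)), h), Rational(1, 2)) = Pow(Add(Add(Mul(4, Pow(19, 2)), -420), -292020), Rational(1, 2)) = Pow(Add(Add(Mul(4, 361), -420), -292020), Rational(1, 2)) = Pow(Add(Add(1444, -420), -292020), Rational(1, 2)) = Pow(Add(1024, -292020), Rational(1, 2)) = Pow(-290996, Rational(1, 2)) = Mul(2, I, Pow(72749, Rational(1, 2)))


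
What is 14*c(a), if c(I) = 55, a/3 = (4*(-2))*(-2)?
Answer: 770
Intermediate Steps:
a = 48 (a = 3*((4*(-2))*(-2)) = 3*(-8*(-2)) = 3*16 = 48)
14*c(a) = 14*55 = 770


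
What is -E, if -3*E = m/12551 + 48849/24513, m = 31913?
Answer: 66447008/43951809 ≈ 1.5118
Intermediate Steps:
E = -66447008/43951809 (E = -(31913/12551 + 48849/24513)/3 = -(31913*(1/12551) + 48849*(1/24513))/3 = -(4559/1793 + 16283/8171)/3 = -1/3*66447008/14650603 = -66447008/43951809 ≈ -1.5118)
-E = -1*(-66447008/43951809) = 66447008/43951809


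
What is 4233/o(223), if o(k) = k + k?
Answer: 4233/446 ≈ 9.4910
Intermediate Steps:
o(k) = 2*k
4233/o(223) = 4233/((2*223)) = 4233/446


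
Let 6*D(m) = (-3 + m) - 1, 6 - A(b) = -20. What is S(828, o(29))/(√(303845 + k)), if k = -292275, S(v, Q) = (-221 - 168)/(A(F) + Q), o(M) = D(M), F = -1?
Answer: -1167*√11570/1047085 ≈ -0.11988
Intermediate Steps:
A(b) = 26 (A(b) = 6 - 1*(-20) = 6 + 20 = 26)
D(m) = -⅔ + m/6 (D(m) = ((-3 + m) - 1)/6 = (-4 + m)/6 = -⅔ + m/6)
o(M) = -⅔ + M/6
S(v, Q) = -389/(26 + Q) (S(v, Q) = (-221 - 168)/(26 + Q) = -389/(26 + Q))
S(828, o(29))/(√(303845 + k)) = (-389/(26 + (-⅔ + (⅙)*29)))/(√(303845 - 292275)) = (-389/(26 + (-⅔ + 29/6)))/(√11570) = (-389/(26 + 25/6))*(√11570/11570) = (-389/181/6)*(√11570/11570) = (-389*6/181)*(√11570/11570) = -1167*√11570/1047085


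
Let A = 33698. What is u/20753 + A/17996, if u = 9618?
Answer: 436210061/186735494 ≈ 2.3360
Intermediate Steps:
u/20753 + A/17996 = 9618/20753 + 33698/17996 = 9618*(1/20753) + 33698*(1/17996) = 9618/20753 + 16849/8998 = 436210061/186735494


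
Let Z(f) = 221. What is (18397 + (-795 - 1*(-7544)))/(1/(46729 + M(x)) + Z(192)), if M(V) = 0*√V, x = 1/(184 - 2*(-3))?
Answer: 195841239/1721185 ≈ 113.78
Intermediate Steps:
x = 1/190 (x = 1/(184 + 6) = 1/190 ≈ 0.0052632)
M(V) = 0
(18397 + (-795 - 1*(-7544)))/(1/(46729 + M(x)) + Z(192)) = (18397 + (-795 - 1*(-7544)))/(1/(46729 + 0) + 221) = (18397 + (-795 + 7544))/(1/46729 + 221) = (18397 + 6749)/(1/46729 + 221) = 25146/(10327110/46729) = 25146*(46729/10327110) = 195841239/1721185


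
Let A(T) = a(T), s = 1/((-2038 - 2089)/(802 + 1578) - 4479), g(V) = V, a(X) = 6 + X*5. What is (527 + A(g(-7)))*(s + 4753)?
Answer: 25241970778878/10664147 ≈ 2.3670e+6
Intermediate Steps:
a(X) = 6 + 5*X
s = -2380/10664147 (s = 1/(-4127/2380 - 4479) = 1/(-10664147/2380) = -2380/10664147 ≈ -0.00022318)
A(T) = 6 + 5*T
(527 + A(g(-7)))*(s + 4753) = (527 + (6 + 5*(-7)))*(-2380/10664147 + 4753) = (527 + (6 - 35))*(50686688311/10664147) = (527 - 29)*(50686688311/10664147) = 498*(50686688311/10664147) = 25241970778878/10664147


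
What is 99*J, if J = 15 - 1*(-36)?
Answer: 5049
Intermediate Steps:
J = 51 (J = 15 + 36 = 51)
99*J = 99*51 = 5049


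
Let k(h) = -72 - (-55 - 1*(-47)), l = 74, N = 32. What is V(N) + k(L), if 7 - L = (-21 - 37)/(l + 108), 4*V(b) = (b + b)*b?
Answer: 448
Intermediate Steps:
V(b) = b²/2 (V(b) = ((b + b)*b)/4 = ((2*b)*b)/4 = (2*b²)/4 = b²/2)
L = 666/91 (L = 7 - (-21 - 37)/(74 + 108) = 7 - (-58)/182 = 7 - 1*(-29/91) = 7 + 29/91 = 666/91 ≈ 7.3187)
k(h) = -64 (k(h) = -72 - (-55 + 47) = -72 - 1*(-8) = -72 + 8 = -64)
V(N) + k(L) = (½)*32² - 64 = (½)*1024 - 64 = 512 - 64 = 448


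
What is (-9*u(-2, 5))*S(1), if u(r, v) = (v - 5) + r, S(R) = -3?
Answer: -54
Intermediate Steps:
u(r, v) = -5 + r + v (u(r, v) = (-5 + v) + r = -5 + r + v)
(-9*u(-2, 5))*S(1) = -9*(-5 - 2 + 5)*(-3) = -9*(-2)*(-3) = 18*(-3) = -54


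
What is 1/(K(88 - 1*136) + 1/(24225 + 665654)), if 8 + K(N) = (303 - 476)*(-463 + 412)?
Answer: 689879/6081283386 ≈ 0.00011344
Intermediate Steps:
K(N) = 8815 (K(N) = -8 + (303 - 476)*(-463 + 412) = -8 - 173*(-51) = -8 + 8823 = 8815)
1/(K(88 - 1*136) + 1/(24225 + 665654)) = 1/(8815 + 1/(24225 + 665654)) = 1/(8815 + 1/689879) = 1/(6081283386/689879) = 689879/6081283386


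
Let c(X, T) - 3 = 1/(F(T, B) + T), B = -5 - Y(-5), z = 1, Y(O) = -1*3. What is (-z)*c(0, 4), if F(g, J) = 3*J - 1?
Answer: -8/3 ≈ -2.6667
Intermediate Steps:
Y(O) = -3
B = -2 (B = -5 - 1*(-3) = -5 + 3 = -2)
F(g, J) = -1 + 3*J
c(X, T) = 3 + 1/(-7 + T) (c(X, T) = 3 + 1/((-1 + 3*(-2)) + T) = 3 + 1/((-1 - 6) + T) = 3 + 1/(-7 + T))
(-z)*c(0, 4) = (-1*1)*((-20 + 3*4)/(-7 + 4)) = -(-20 + 12)/(-3) = -(-1)*(-8)/3 = -1*8/3 = -8/3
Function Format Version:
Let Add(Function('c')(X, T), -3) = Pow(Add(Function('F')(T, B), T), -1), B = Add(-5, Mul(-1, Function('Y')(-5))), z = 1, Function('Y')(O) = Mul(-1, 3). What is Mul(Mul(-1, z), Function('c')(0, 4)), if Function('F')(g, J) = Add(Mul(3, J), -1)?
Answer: Rational(-8, 3) ≈ -2.6667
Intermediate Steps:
Function('Y')(O) = -3
B = -2 (B = Add(-5, Mul(-1, -3)) = Add(-5, 3) = -2)
Function('F')(g, J) = Add(-1, Mul(3, J))
Function('c')(X, T) = Add(3, Pow(Add(-7, T), -1)) (Function('c')(X, T) = Add(3, Pow(Add(Add(-1, Mul(3, -2)), T), -1)) = Add(3, Pow(Add(Add(-1, -6), T), -1)) = Add(3, Pow(Add(-7, T), -1)))
Mul(Mul(-1, z), Function('c')(0, 4)) = Mul(Mul(-1, 1), Mul(Pow(Add(-7, 4), -1), Add(-20, Mul(3, 4)))) = Mul(-1, Mul(Pow(-3, -1), Add(-20, 12))) = Mul(-1, Mul(Rational(-1, 3), -8)) = Mul(-1, Rational(8, 3)) = Rational(-8, 3)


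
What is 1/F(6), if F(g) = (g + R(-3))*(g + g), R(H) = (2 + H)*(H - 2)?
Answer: 1/132 ≈ 0.0075758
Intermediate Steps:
R(H) = (-2 + H)*(2 + H) (R(H) = (2 + H)*(-2 + H) = (-2 + H)*(2 + H))
F(g) = 2*g*(5 + g) (F(g) = (g + (-4 + (-3)²))*(g + g) = (g + (-4 + 9))*(2*g) = (g + 5)*(2*g) = (5 + g)*(2*g) = 2*g*(5 + g))
1/F(6) = 1/(2*6*(5 + 6)) = 1/(2*6*11) = 1/132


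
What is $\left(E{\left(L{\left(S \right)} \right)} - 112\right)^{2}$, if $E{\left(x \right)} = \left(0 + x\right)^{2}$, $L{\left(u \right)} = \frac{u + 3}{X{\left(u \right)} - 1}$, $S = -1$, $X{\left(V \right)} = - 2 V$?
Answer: $11664$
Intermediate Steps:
$L{\left(u \right)} = \frac{3 + u}{-1 - 2 u}$ ($L{\left(u \right)} = \frac{u + 3}{- 2 u - 1} = \frac{3 + u}{-1 - 2 u}$)
$E{\left(x \right)} = x^{2}$
$\left(E{\left(L{\left(S \right)} \right)} - 112\right)^{2} = \left(\left(\frac{-3 - -1}{1 + 2 \left(-1\right)}\right)^{2} - 112\right)^{2} = \left(\left(\frac{-3 + 1}{1 - 2}\right)^{2} - 112\right)^{2} = \left(\left(\frac{1}{-1} \left(-2\right)\right)^{2} - 112\right)^{2} = \left(\left(\left(-1\right) \left(-2\right)\right)^{2} - 112\right)^{2} = \left(2^{2} - 112\right)^{2} = \left(4 - 112\right)^{2} = \left(-108\right)^{2} = 11664$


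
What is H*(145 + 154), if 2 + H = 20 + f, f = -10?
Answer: 2392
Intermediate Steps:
H = 8 (H = -2 + (20 - 10) = -2 + 10 = 8)
H*(145 + 154) = 8*(145 + 154) = 8*299 = 2392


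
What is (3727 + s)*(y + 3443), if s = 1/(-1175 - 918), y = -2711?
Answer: 5710046520/2093 ≈ 2.7282e+6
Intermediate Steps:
s = -1/2093 (s = 1/(-2093) = -1/2093 ≈ -0.00047778)
(3727 + s)*(y + 3443) = (3727 - 1/2093)*(-2711 + 3443) = (7800610/2093)*732 = 5710046520/2093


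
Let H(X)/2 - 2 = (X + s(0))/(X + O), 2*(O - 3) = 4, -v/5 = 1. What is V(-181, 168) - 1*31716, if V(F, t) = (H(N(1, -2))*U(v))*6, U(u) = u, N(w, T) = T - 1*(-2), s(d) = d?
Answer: -31836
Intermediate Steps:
N(w, T) = 2 + T (N(w, T) = T + 2 = 2 + T)
v = -5 (v = -5*1 = -5)
O = 5 (O = 3 + (1/2)*4 = 3 + 2 = 5)
H(X) = 4 + 2*X/(5 + X) (H(X) = 4 + 2*((X + 0)/(X + 5)) = 4 + 2*(X/(5 + X)) = 4 + 2*X/(5 + X))
V(F, t) = -120 (V(F, t) = ((2*(10 + 3*(2 - 2))/(5 + (2 - 2)))*(-5))*6 = ((2*(10 + 3*0)/(5 + 0))*(-5))*6 = ((2*(10 + 0)/5)*(-5))*6 = ((2*(1/5)*10)*(-5))*6 = (4*(-5))*6 = -20*6 = -120)
V(-181, 168) - 1*31716 = -120 - 1*31716 = -120 - 31716 = -31836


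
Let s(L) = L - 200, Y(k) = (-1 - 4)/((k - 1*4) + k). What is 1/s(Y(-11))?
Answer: -26/5195 ≈ -0.0050048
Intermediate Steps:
Y(k) = -5/(-4 + 2*k) (Y(k) = -5/((k - 4) + k) = -5/((-4 + k) + k) = -5/(-4 + 2*k))
s(L) = -200 + L
1/s(Y(-11)) = 1/(-200 - 5/(-4 + 2*(-11))) = 1/(-200 - 5/(-4 - 22)) = 1/(-200 - 5/(-26)) = 1/(-200 - 5*(-1/26)) = 1/(-200 + 5/26) = 1/(-5195/26) = -26/5195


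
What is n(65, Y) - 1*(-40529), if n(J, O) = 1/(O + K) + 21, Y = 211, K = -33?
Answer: 7217901/178 ≈ 40550.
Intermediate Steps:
n(J, O) = 21 + 1/(-33 + O) (n(J, O) = 1/(O - 33) + 21 = 1/(-33 + O) + 21 = 21 + 1/(-33 + O))
n(65, Y) - 1*(-40529) = (-692 + 21*211)/(-33 + 211) - 1*(-40529) = (-692 + 4431)/178 + 40529 = (1/178)*3739 + 40529 = 3739/178 + 40529 = 7217901/178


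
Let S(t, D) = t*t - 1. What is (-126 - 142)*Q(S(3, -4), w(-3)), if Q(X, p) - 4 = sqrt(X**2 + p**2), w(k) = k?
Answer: -1072 - 268*sqrt(73) ≈ -3361.8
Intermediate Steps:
S(t, D) = -1 + t**2 (S(t, D) = t**2 - 1 = -1 + t**2)
Q(X, p) = 4 + sqrt(X**2 + p**2)
(-126 - 142)*Q(S(3, -4), w(-3)) = (-126 - 142)*(4 + sqrt((-1 + 3**2)**2 + (-3)**2)) = -268*(4 + sqrt((-1 + 9)**2 + 9)) = -268*(4 + sqrt(8**2 + 9)) = -268*(4 + sqrt(64 + 9)) = -268*(4 + sqrt(73)) = -1072 - 268*sqrt(73)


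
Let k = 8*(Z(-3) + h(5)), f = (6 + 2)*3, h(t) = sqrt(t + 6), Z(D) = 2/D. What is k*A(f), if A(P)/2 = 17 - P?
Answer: 224/3 - 112*sqrt(11) ≈ -296.80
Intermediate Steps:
h(t) = sqrt(6 + t)
f = 24 (f = 8*3 = 24)
A(P) = 34 - 2*P (A(P) = 2*(17 - P) = 34 - 2*P)
k = -16/3 + 8*sqrt(11) (k = 8*(2/(-3) + sqrt(6 + 5)) = 8*(2*(-1/3) + sqrt(11)) = 8*(-2/3 + sqrt(11)) = -16/3 + 8*sqrt(11) ≈ 21.200)
k*A(f) = (-16/3 + 8*sqrt(11))*(34 - 2*24) = (-16/3 + 8*sqrt(11))*(34 - 48) = (-16/3 + 8*sqrt(11))*(-14) = 224/3 - 112*sqrt(11)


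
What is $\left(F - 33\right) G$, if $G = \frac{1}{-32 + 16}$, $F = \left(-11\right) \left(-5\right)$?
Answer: $- \frac{11}{8} \approx -1.375$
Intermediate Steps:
$F = 55$
$G = - \frac{1}{16}$ ($G = \frac{1}{-16} = - \frac{1}{16} \approx -0.0625$)
$\left(F - 33\right) G = \left(55 - 33\right) \left(- \frac{1}{16}\right) = 22 \left(- \frac{1}{16}\right) = - \frac{11}{8}$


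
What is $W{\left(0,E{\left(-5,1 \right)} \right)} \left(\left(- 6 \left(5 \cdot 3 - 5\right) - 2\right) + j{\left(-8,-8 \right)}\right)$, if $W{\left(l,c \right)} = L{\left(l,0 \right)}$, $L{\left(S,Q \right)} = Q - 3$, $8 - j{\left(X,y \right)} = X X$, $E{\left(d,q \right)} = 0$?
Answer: $354$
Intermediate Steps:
$j{\left(X,y \right)} = 8 - X^{2}$ ($j{\left(X,y \right)} = 8 - X X = 8 - X^{2}$)
$L{\left(S,Q \right)} = -3 + Q$
$W{\left(l,c \right)} = -3$ ($W{\left(l,c \right)} = -3 + 0 = -3$)
$W{\left(0,E{\left(-5,1 \right)} \right)} \left(\left(- 6 \left(5 \cdot 3 - 5\right) - 2\right) + j{\left(-8,-8 \right)}\right) = - 3 \left(\left(- 6 \left(5 \cdot 3 - 5\right) - 2\right) + \left(8 - \left(-8\right)^{2}\right)\right) = - 3 \left(\left(- 6 \left(15 - 5\right) - 2\right) + \left(8 - 64\right)\right) = - 3 \left(\left(\left(-6\right) 10 - 2\right) + \left(8 - 64\right)\right) = - 3 \left(\left(-60 - 2\right) - 56\right) = - 3 \left(-62 - 56\right) = \left(-3\right) \left(-118\right) = 354$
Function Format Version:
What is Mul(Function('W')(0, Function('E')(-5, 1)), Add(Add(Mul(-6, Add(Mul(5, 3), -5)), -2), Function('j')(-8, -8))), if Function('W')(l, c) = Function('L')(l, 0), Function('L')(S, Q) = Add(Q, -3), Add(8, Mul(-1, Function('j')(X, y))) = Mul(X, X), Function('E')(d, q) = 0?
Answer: 354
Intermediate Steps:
Function('j')(X, y) = Add(8, Mul(-1, Pow(X, 2))) (Function('j')(X, y) = Add(8, Mul(-1, Mul(X, X))) = Add(8, Mul(-1, Pow(X, 2))))
Function('L')(S, Q) = Add(-3, Q)
Function('W')(l, c) = -3 (Function('W')(l, c) = Add(-3, 0) = -3)
Mul(Function('W')(0, Function('E')(-5, 1)), Add(Add(Mul(-6, Add(Mul(5, 3), -5)), -2), Function('j')(-8, -8))) = Mul(-3, Add(Add(Mul(-6, Add(Mul(5, 3), -5)), -2), Add(8, Mul(-1, Pow(-8, 2))))) = Mul(-3, Add(Add(Mul(-6, Add(15, -5)), -2), Add(8, Mul(-1, 64)))) = Mul(-3, Add(Add(Mul(-6, 10), -2), Add(8, -64))) = Mul(-3, Add(Add(-60, -2), -56)) = Mul(-3, Add(-62, -56)) = Mul(-3, -118) = 354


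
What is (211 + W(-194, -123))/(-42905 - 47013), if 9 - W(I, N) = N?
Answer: -343/89918 ≈ -0.0038146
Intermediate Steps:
W(I, N) = 9 - N
(211 + W(-194, -123))/(-42905 - 47013) = (211 + (9 - 1*(-123)))/(-42905 - 47013) = (211 + (9 + 123))/(-89918) = (211 + 132)*(-1/89918) = 343*(-1/89918) = -343/89918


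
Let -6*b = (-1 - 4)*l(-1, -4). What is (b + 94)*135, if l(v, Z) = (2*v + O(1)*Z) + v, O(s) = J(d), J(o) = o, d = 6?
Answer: 19305/2 ≈ 9652.5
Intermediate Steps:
O(s) = 6
l(v, Z) = 3*v + 6*Z (l(v, Z) = (2*v + 6*Z) + v = 3*v + 6*Z)
b = -45/2 (b = -(-1 - 4)*(3*(-1) + 6*(-4))/6 = -(-5)*(-3 - 24)/6 = -(-5)*(-27)/6 = -⅙*135 = -45/2 ≈ -22.500)
(b + 94)*135 = (-45/2 + 94)*135 = (143/2)*135 = 19305/2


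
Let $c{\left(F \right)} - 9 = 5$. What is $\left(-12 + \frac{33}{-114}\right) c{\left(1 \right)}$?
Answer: $- \frac{3269}{19} \approx -172.05$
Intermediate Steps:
$c{\left(F \right)} = 14$ ($c{\left(F \right)} = 9 + 5 = 14$)
$\left(-12 + \frac{33}{-114}\right) c{\left(1 \right)} = \left(-12 + \frac{33}{-114}\right) 14 = \left(-12 + 33 \left(- \frac{1}{114}\right)\right) 14 = \left(-12 - \frac{11}{38}\right) 14 = \left(- \frac{467}{38}\right) 14 = - \frac{3269}{19}$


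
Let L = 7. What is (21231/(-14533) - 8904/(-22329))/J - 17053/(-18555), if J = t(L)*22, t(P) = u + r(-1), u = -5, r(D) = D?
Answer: 7443030553043/8028312012180 ≈ 0.92710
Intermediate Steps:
t(P) = -6 (t(P) = -5 - 1 = -6)
J = -132 (J = -6*22 = -132)
(21231/(-14533) - 8904/(-22329))/J - 17053/(-18555) = (21231/(-14533) - 8904/(-22329))/(-132) - 17053/(-18555) = (21231*(-1/14533) - 8904*(-1/22329))*(-1/132) - 17053*(-1/18555) = (-21231/14533 + 2968/7443)*(-1/132) + 17053/18555 = -114888389/108169119*(-1/132) + 17053/18555 = 10444399/1298029428 + 17053/18555 = 7443030553043/8028312012180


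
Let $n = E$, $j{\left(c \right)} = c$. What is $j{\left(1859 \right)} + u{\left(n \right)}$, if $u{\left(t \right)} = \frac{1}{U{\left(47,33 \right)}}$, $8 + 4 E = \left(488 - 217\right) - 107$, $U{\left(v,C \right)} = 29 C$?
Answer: $\frac{1779064}{957} \approx 1859.0$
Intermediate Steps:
$E = 39$ ($E = -2 + \frac{\left(488 - 217\right) - 107}{4} = -2 + \frac{271 - 107}{4} = -2 + \frac{1}{4} \cdot 164 = -2 + 41 = 39$)
$n = 39$
$u{\left(t \right)} = \frac{1}{957}$ ($u{\left(t \right)} = \frac{1}{29 \cdot 33} = \frac{1}{957}$)
$j{\left(1859 \right)} + u{\left(n \right)} = 1859 + \frac{1}{957} = \frac{1779064}{957}$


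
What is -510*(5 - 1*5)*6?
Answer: 0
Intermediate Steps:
-510*(5 - 1*5)*6 = -510*(5 - 5)*6 = -0*6 = -510*0 = 0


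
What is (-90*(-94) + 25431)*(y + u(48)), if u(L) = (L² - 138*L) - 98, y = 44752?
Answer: 1366959594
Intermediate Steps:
u(L) = -98 + L² - 138*L
(-90*(-94) + 25431)*(y + u(48)) = (-90*(-94) + 25431)*(44752 + (-98 + 48² - 138*48)) = (8460 + 25431)*(44752 + (-98 + 2304 - 6624)) = 33891*(44752 - 4418) = 33891*40334 = 1366959594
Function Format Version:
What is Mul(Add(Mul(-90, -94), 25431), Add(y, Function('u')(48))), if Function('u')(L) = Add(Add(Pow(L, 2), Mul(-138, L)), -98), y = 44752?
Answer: 1366959594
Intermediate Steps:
Function('u')(L) = Add(-98, Pow(L, 2), Mul(-138, L))
Mul(Add(Mul(-90, -94), 25431), Add(y, Function('u')(48))) = Mul(Add(Mul(-90, -94), 25431), Add(44752, Add(-98, Pow(48, 2), Mul(-138, 48)))) = Mul(Add(8460, 25431), Add(44752, Add(-98, 2304, -6624))) = Mul(33891, Add(44752, -4418)) = Mul(33891, 40334) = 1366959594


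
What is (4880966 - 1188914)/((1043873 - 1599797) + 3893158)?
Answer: 1846026/1668617 ≈ 1.1063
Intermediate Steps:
(4880966 - 1188914)/((1043873 - 1599797) + 3893158) = 3692052/(-555924 + 3893158) = 3692052/3337234 = 3692052*(1/3337234) = 1846026/1668617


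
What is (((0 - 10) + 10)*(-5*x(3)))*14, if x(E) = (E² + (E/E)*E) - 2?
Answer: 0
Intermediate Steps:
x(E) = -2 + E + E² (x(E) = (E² + 1*E) - 2 = (E² + E) - 2 = (E + E²) - 2 = -2 + E + E²)
(((0 - 10) + 10)*(-5*x(3)))*14 = (((0 - 10) + 10)*(-5*(-2 + 3 + 3²)))*14 = ((-10 + 10)*(-5*(-2 + 3 + 9)))*14 = (0*(-5*10))*14 = (0*(-50))*14 = 0*14 = 0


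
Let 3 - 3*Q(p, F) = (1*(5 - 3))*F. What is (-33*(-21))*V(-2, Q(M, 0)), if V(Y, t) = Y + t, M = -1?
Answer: -693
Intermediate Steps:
Q(p, F) = 1 - 2*F/3 (Q(p, F) = 1 - 1*(5 - 3)*F/3 = 1 - 1*2*F/3 = 1 - 2*F/3)
(-33*(-21))*V(-2, Q(M, 0)) = (-33*(-21))*(-2 + (1 - ⅔*0)) = 693*(-2 + (1 + 0)) = 693*(-2 + 1) = 693*(-1) = -693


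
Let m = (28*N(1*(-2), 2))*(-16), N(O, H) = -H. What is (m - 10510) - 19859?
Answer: -29473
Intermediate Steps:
m = 896 (m = (28*(-1*2))*(-16) = (28*(-2))*(-16) = -56*(-16) = 896)
(m - 10510) - 19859 = (896 - 10510) - 19859 = -9614 - 19859 = -29473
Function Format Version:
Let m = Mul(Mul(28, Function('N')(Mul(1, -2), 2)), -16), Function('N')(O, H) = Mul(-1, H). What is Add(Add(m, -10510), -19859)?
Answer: -29473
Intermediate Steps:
m = 896 (m = Mul(Mul(28, Mul(-1, 2)), -16) = Mul(Mul(28, -2), -16) = Mul(-56, -16) = 896)
Add(Add(m, -10510), -19859) = Add(Add(896, -10510), -19859) = Add(-9614, -19859) = -29473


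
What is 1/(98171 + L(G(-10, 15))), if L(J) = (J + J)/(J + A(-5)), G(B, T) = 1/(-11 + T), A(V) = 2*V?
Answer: 39/3828667 ≈ 1.0186e-5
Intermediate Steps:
L(J) = 2*J/(-10 + J) (L(J) = (J + J)/(J + 2*(-5)) = (2*J)/(J - 10) = (2*J)/(-10 + J) = 2*J/(-10 + J))
1/(98171 + L(G(-10, 15))) = 1/(98171 + 2/((-11 + 15)*(-10 + 1/(-11 + 15)))) = 1/(98171 + 2/(4*(-10 + 1/4))) = 1/(98171 + 2*(1/4)/(-10 + 1/4)) = 1/(98171 + 2*(1/4)/(-39/4)) = 1/(98171 + 2*(1/4)*(-4/39)) = 1/(98171 - 2/39) = 1/(3828667/39) = 39/3828667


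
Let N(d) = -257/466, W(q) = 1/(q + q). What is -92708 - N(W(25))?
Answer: -43201671/466 ≈ -92708.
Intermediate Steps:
W(q) = 1/(2*q)
N(d) = -257/466 (N(d) = -257*1/466 = -257/466)
-92708 - N(W(25)) = -92708 - 1*(-257/466) = -92708 + 257/466 = -43201671/466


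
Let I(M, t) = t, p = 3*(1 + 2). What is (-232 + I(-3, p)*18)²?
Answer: 4900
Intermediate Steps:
p = 9 (p = 3*3 = 9)
(-232 + I(-3, p)*18)² = (-232 + 9*18)² = (-232 + 162)² = (-70)² = 4900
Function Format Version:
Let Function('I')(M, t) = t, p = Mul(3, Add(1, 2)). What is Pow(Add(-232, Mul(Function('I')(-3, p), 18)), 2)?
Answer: 4900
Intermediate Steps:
p = 9 (p = Mul(3, 3) = 9)
Pow(Add(-232, Mul(Function('I')(-3, p), 18)), 2) = Pow(Add(-232, Mul(9, 18)), 2) = Pow(Add(-232, 162), 2) = Pow(-70, 2) = 4900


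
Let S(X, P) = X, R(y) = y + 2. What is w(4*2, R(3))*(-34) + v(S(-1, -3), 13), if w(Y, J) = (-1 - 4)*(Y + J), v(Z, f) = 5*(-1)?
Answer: 2205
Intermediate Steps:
R(y) = 2 + y
v(Z, f) = -5
w(Y, J) = -5*J - 5*Y (w(Y, J) = -5*(J + Y) = -5*J - 5*Y)
w(4*2, R(3))*(-34) + v(S(-1, -3), 13) = (-5*(2 + 3) - 20*2)*(-34) - 5 = (-5*5 - 5*8)*(-34) - 5 = (-25 - 40)*(-34) - 5 = -65*(-34) - 5 = 2210 - 5 = 2205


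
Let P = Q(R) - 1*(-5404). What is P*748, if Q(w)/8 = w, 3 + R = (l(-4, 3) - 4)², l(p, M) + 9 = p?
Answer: 5753616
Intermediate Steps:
l(p, M) = -9 + p
R = 286 (R = -3 + ((-9 - 4) - 4)² = -3 + (-13 - 4)² = -3 + (-17)² = -3 + 289 = 286)
Q(w) = 8*w
P = 7692 (P = 8*286 - 1*(-5404) = 2288 + 5404 = 7692)
P*748 = 7692*748 = 5753616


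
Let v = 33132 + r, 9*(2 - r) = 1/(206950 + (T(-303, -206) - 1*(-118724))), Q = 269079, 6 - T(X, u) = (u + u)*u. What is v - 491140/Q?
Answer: 6440534539039411/194389127496 ≈ 33132.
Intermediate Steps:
T(X, u) = 6 - 2*u² (T(X, u) = 6 - (u + u)*u = 6 - 2*u*u = 6 - 2*u²)
r = 4334543/2167272 (r = 2 - 1/(9*(206950 + ((6 - 2*(-206)²) - 1*(-118724)))) = 2 - 1/(9*(206950 + ((6 - 2*42436) + 118724))) = 2 - 1/(9*(206950 + ((6 - 84872) + 118724))) = 2 - 1/(9*(206950 + (-84866 + 118724))) = 2 - 1/(9*(206950 + 33858)) = 2 - ⅑/240808 = 2 - ⅑*1/240808 = 2 - 1/2167272 = 4334543/2167272 ≈ 2.0000)
v = 71810390447/2167272 (v = 33132 + 4334543/2167272 = 71810390447/2167272 ≈ 33134.)
v - 491140/Q = 71810390447/2167272 - 491140/269079 = 6440534539039411/194389127496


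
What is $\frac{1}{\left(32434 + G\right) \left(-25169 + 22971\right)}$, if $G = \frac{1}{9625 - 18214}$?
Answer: $- \frac{1227}{87472746250} \approx -1.4027 \cdot 10^{-8}$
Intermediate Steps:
$G = - \frac{1}{8589}$ ($G = \frac{1}{-8589} = - \frac{1}{8589} \approx -0.00011643$)
$\frac{1}{\left(32434 + G\right) \left(-25169 + 22971\right)} = \frac{1}{\left(32434 - \frac{1}{8589}\right) \left(-25169 + 22971\right)} = \frac{1}{\frac{278575625}{8589} \left(-2198\right)} = \frac{1}{- \frac{87472746250}{1227}} = - \frac{1227}{87472746250}$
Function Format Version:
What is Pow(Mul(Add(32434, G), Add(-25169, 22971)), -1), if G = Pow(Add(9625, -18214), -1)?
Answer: Rational(-1227, 87472746250) ≈ -1.4027e-8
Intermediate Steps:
G = Rational(-1, 8589) (G = Pow(-8589, -1) = Rational(-1, 8589) ≈ -0.00011643)
Pow(Mul(Add(32434, G), Add(-25169, 22971)), -1) = Pow(Mul(Add(32434, Rational(-1, 8589)), Add(-25169, 22971)), -1) = Pow(Mul(Rational(278575625, 8589), -2198), -1) = Pow(Rational(-87472746250, 1227), -1) = Rational(-1227, 87472746250)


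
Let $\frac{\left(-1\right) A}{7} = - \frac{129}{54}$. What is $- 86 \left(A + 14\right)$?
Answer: $- \frac{23779}{9} \approx -2642.1$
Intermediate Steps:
$A = \frac{301}{18}$ ($A = - 7 \left(- \frac{129}{54}\right) = - 7 \left(\left(-129\right) \frac{1}{54}\right) = \left(-7\right) \left(- \frac{43}{18}\right) = \frac{301}{18} \approx 16.722$)
$- 86 \left(A + 14\right) = - 86 \left(\frac{301}{18} + 14\right) = \left(-86\right) \frac{553}{18} = - \frac{23779}{9}$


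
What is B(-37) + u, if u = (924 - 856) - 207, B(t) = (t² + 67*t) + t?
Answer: -1286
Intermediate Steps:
B(t) = t² + 68*t
u = -139 (u = 68 - 207 = -139)
B(-37) + u = -37*(68 - 37) - 139 = -37*31 - 139 = -1147 - 139 = -1286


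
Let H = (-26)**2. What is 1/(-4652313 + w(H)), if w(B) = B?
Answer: -1/4651637 ≈ -2.1498e-7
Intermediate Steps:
H = 676
1/(-4652313 + w(H)) = 1/(-4652313 + 676) = 1/(-4651637) = -1/4651637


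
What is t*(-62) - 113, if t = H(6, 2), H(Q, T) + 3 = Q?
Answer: -299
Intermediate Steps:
H(Q, T) = -3 + Q
t = 3 (t = -3 + 6 = 3)
t*(-62) - 113 = 3*(-62) - 113 = -186 - 113 = -299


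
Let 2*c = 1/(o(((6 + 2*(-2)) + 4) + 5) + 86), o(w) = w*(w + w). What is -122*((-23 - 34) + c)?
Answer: 2280851/328 ≈ 6953.8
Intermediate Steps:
o(w) = 2*w² (o(w) = w*(2*w) = 2*w²)
c = 1/656 (c = 1/(2*(2*(((6 + 2*(-2)) + 4) + 5)² + 86)) = 1/(2*(2*(((6 - 4) + 4) + 5)² + 86)) = 1/(2*(2*((2 + 4) + 5)² + 86)) = 1/(2*(2*(6 + 5)² + 86)) = 1/(2*(2*11² + 86)) = 1/(2*(2*121 + 86)) = 1/(2*(242 + 86)) = (½)/328 = (½)*(1/328) = 1/656 ≈ 0.0015244)
-122*((-23 - 34) + c) = -122*((-23 - 34) + 1/656) = -122*(-57 + 1/656) = -122*(-37391/656) = 2280851/328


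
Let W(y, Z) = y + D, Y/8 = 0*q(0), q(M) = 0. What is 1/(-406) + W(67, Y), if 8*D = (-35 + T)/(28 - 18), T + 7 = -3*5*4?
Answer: 533667/8120 ≈ 65.723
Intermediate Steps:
T = -67 (T = -7 - 3*5*4 = -7 - 15*4 = -7 - 60 = -67)
Y = 0 (Y = 8*(0*0) = 8*0 = 0)
D = -51/40 (D = ((-35 - 67)/(28 - 18))/8 = (-102/10)/8 = (-102*1/10)/8 = (1/8)*(-51/5) = -51/40 ≈ -1.2750)
W(y, Z) = -51/40 + y (W(y, Z) = y - 51/40 = -51/40 + y)
1/(-406) + W(67, Y) = 1/(-406) + (-51/40 + 67) = -1/406 + 2629/40 = 533667/8120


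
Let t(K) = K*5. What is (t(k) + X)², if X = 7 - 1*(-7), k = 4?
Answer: 1156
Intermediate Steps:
t(K) = 5*K
X = 14 (X = 7 + 7 = 14)
(t(k) + X)² = (5*4 + 14)² = (20 + 14)² = 34² = 1156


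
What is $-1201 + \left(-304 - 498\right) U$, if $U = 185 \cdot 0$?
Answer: $-1201$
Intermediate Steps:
$U = 0$
$-1201 + \left(-304 - 498\right) U = -1201 + \left(-304 - 498\right) 0 = -1201 - 0 = -1201 + 0 = -1201$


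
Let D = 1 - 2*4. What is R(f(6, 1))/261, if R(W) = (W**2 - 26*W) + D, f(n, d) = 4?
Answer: -95/261 ≈ -0.36398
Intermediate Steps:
D = -7 (D = 1 - 8 = -7)
R(W) = -7 + W**2 - 26*W (R(W) = (W**2 - 26*W) - 7 = -7 + W**2 - 26*W)
R(f(6, 1))/261 = (-7 + 4**2 - 26*4)/261 = (-7 + 16 - 104)*(1/261) = -95*1/261 = -95/261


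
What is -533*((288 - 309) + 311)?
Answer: -154570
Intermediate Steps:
-533*((288 - 309) + 311) = -533*(-21 + 311) = -533*290 = -154570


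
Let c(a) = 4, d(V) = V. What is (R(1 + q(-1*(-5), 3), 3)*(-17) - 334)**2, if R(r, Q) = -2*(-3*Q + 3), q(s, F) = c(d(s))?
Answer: 289444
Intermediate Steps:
q(s, F) = 4
R(r, Q) = -6 + 6*Q (R(r, Q) = -2*(3 - 3*Q) = -6 + 6*Q)
(R(1 + q(-1*(-5), 3), 3)*(-17) - 334)**2 = ((-6 + 6*3)*(-17) - 334)**2 = ((-6 + 18)*(-17) - 334)**2 = (12*(-17) - 334)**2 = (-204 - 334)**2 = (-538)**2 = 289444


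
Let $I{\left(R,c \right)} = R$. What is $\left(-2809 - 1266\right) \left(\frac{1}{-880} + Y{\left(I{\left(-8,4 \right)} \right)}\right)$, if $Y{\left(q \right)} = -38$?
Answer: $\frac{27254415}{176} \approx 1.5485 \cdot 10^{5}$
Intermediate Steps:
$\left(-2809 - 1266\right) \left(\frac{1}{-880} + Y{\left(I{\left(-8,4 \right)} \right)}\right) = \left(-2809 - 1266\right) \left(\frac{1}{-880} - 38\right) = - 4075 \left(- \frac{1}{880} - 38\right) = \left(-4075\right) \left(- \frac{33441}{880}\right) = \frac{27254415}{176}$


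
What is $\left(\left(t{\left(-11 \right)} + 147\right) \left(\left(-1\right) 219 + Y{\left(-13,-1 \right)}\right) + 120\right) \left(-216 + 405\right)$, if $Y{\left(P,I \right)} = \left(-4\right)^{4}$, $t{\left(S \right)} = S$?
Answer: $973728$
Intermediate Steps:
$Y{\left(P,I \right)} = 256$
$\left(\left(t{\left(-11 \right)} + 147\right) \left(\left(-1\right) 219 + Y{\left(-13,-1 \right)}\right) + 120\right) \left(-216 + 405\right) = \left(\left(-11 + 147\right) \left(\left(-1\right) 219 + 256\right) + 120\right) \left(-216 + 405\right) = \left(136 \left(-219 + 256\right) + 120\right) 189 = \left(136 \cdot 37 + 120\right) 189 = \left(5032 + 120\right) 189 = 5152 \cdot 189 = 973728$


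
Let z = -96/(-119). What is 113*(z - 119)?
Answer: -1589345/119 ≈ -13356.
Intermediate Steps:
z = 96/119 (z = -96*(-1/119) = 96/119 ≈ 0.80672)
113*(z - 119) = 113*(96/119 - 119) = 113*(-14065/119) = -1589345/119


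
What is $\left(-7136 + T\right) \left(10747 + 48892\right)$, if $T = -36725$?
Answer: $-2615826179$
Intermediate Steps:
$\left(-7136 + T\right) \left(10747 + 48892\right) = \left(-7136 - 36725\right) \left(10747 + 48892\right) = \left(-43861\right) 59639 = -2615826179$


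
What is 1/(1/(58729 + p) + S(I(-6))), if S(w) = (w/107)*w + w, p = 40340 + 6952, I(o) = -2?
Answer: -11344247/22264303 ≈ -0.50953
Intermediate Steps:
p = 47292
S(w) = w + w²/107 (S(w) = (w*(1/107))*w + w = (w/107)*w + w = w²/107 + w = w + w²/107)
1/(1/(58729 + p) + S(I(-6))) = 1/(1/(58729 + 47292) + (1/107)*(-2)*(107 - 2)) = 1/(1/106021 + (1/107)*(-2)*105) = 1/(1/106021 - 210/107) = 1/(-22264303/11344247) = -11344247/22264303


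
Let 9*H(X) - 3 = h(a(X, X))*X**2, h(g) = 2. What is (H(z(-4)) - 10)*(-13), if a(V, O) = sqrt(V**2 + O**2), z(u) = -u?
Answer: 715/9 ≈ 79.444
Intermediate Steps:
a(V, O) = sqrt(O**2 + V**2)
H(X) = 1/3 + 2*X**2/9 (H(X) = 1/3 + (2*X**2)/9 = 1/3 + 2*X**2/9)
(H(z(-4)) - 10)*(-13) = ((1/3 + 2*(-1*(-4))**2/9) - 10)*(-13) = ((1/3 + (2/9)*4**2) - 10)*(-13) = ((1/3 + (2/9)*16) - 10)*(-13) = ((1/3 + 32/9) - 10)*(-13) = (35/9 - 10)*(-13) = -55/9*(-13) = 715/9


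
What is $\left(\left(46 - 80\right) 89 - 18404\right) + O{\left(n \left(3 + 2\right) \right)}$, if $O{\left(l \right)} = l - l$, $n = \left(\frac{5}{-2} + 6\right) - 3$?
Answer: $-21430$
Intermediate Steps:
$n = \frac{1}{2}$ ($n = \left(5 \left(- \frac{1}{2}\right) + 6\right) - 3 = \left(- \frac{5}{2} + 6\right) - 3 = \frac{7}{2} - 3 = \frac{1}{2} \approx 0.5$)
$O{\left(l \right)} = 0$
$\left(\left(46 - 80\right) 89 - 18404\right) + O{\left(n \left(3 + 2\right) \right)} = \left(\left(46 - 80\right) 89 - 18404\right) + 0 = \left(\left(-34\right) 89 - 18404\right) + 0 = \left(-3026 - 18404\right) + 0 = -21430 + 0 = -21430$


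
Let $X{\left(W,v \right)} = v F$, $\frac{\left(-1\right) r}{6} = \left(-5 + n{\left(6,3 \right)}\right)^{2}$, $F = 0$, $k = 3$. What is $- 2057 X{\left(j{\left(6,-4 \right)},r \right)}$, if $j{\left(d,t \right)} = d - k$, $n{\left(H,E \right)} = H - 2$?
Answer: $0$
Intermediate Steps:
$n{\left(H,E \right)} = -2 + H$ ($n{\left(H,E \right)} = H - 2 = -2 + H$)
$j{\left(d,t \right)} = -3 + d$ ($j{\left(d,t \right)} = d - 3 = -3 + d$)
$r = -6$ ($r = - 6 \left(-5 + \left(-2 + 6\right)\right)^{2} = - 6 \left(-5 + 4\right)^{2} = - 6 \left(-1\right)^{2} = \left(-6\right) 1 = -6$)
$X{\left(W,v \right)} = 0$ ($X{\left(W,v \right)} = v 0 = 0$)
$- 2057 X{\left(j{\left(6,-4 \right)},r \right)} = \left(-2057\right) 0 = 0$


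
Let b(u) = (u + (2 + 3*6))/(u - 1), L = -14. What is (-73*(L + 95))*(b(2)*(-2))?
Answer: 260172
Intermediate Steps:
b(u) = (20 + u)/(-1 + u) (b(u) = (u + (2 + 18))/(-1 + u) = (u + 20)/(-1 + u) = (20 + u)/(-1 + u))
(-73*(L + 95))*(b(2)*(-2)) = (-73*(-14 + 95))*(((20 + 2)/(-1 + 2))*(-2)) = (-73*81)*((22/1)*(-2)) = -5913*1*22*(-2) = -130086*(-2) = -5913*(-44) = 260172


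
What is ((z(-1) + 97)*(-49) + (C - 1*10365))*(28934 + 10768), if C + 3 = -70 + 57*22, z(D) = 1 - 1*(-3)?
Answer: -561108366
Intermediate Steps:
z(D) = 4 (z(D) = 1 + 3 = 4)
C = 1181 (C = -3 + (-70 + 57*22) = -3 + (-70 + 1254) = -3 + 1184 = 1181)
((z(-1) + 97)*(-49) + (C - 1*10365))*(28934 + 10768) = ((4 + 97)*(-49) + (1181 - 1*10365))*(28934 + 10768) = (101*(-49) + (1181 - 10365))*39702 = (-4949 - 9184)*39702 = -14133*39702 = -561108366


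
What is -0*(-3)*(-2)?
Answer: 0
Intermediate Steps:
-0*(-3)*(-2) = -5*0*(-2) = 0*(-2) = 0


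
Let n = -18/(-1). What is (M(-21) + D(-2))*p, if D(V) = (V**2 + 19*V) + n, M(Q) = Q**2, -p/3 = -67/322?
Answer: 85425/322 ≈ 265.29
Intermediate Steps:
n = 18 (n = -18*(-1) = 18)
p = 201/322 (p = -(-201)/322 = -3*(-67/322) = 201/322 ≈ 0.62422)
D(V) = 18 + V**2 + 19*V (D(V) = (V**2 + 19*V) + 18 = 18 + V**2 + 19*V)
(M(-21) + D(-2))*p = ((-21)**2 + (18 + (-2)**2 + 19*(-2)))*(201/322) = (441 + (18 + 4 - 38))*(201/322) = (441 - 16)*(201/322) = 425*(201/322) = 85425/322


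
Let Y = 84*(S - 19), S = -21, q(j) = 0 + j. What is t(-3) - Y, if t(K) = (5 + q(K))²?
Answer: 3364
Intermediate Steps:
q(j) = j
t(K) = (5 + K)²
Y = -3360 (Y = 84*(-21 - 19) = 84*(-40) = -3360)
t(-3) - Y = (5 - 3)² - 1*(-3360) = 2² + 3360 = 4 + 3360 = 3364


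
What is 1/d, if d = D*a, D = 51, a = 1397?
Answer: 1/71247 ≈ 1.4036e-5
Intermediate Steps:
d = 71247 (d = 51*1397 = 71247)
1/d = 1/71247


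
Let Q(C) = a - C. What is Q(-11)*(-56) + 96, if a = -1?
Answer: -464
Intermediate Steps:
Q(C) = -1 - C
Q(-11)*(-56) + 96 = (-1 - 1*(-11))*(-56) + 96 = (-1 + 11)*(-56) + 96 = 10*(-56) + 96 = -560 + 96 = -464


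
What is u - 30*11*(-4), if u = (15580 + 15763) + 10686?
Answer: 43349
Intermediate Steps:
u = 42029 (u = 31343 + 10686 = 42029)
u - 30*11*(-4) = 42029 - 30*11*(-4) = 42029 - 330*(-4) = 42029 + 1320 = 43349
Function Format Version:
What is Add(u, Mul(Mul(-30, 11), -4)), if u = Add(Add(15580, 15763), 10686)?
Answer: 43349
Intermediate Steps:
u = 42029 (u = Add(31343, 10686) = 42029)
Add(u, Mul(Mul(-30, 11), -4)) = Add(42029, Mul(Mul(-30, 11), -4)) = Add(42029, Mul(-330, -4)) = Add(42029, 1320) = 43349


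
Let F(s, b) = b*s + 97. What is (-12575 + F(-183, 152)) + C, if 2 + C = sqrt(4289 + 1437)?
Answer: -40296 + sqrt(5726) ≈ -40220.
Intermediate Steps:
F(s, b) = 97 + b*s
C = -2 + sqrt(5726) (C = -2 + sqrt(4289 + 1437) = -2 + sqrt(5726) ≈ 73.670)
(-12575 + F(-183, 152)) + C = (-12575 + (97 + 152*(-183))) + (-2 + sqrt(5726)) = (-12575 + (97 - 27816)) + (-2 + sqrt(5726)) = (-12575 - 27719) + (-2 + sqrt(5726)) = -40294 + (-2 + sqrt(5726)) = -40296 + sqrt(5726)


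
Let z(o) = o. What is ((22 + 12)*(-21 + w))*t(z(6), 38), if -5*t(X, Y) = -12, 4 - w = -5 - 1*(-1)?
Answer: -5304/5 ≈ -1060.8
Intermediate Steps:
w = 8 (w = 4 - (-5 - 1*(-1)) = 4 - (-5 + 1) = 4 - 1*(-4) = 4 + 4 = 8)
t(X, Y) = 12/5 (t(X, Y) = -1/5*(-12) = 12/5)
((22 + 12)*(-21 + w))*t(z(6), 38) = ((22 + 12)*(-21 + 8))*(12/5) = (34*(-13))*(12/5) = -442*12/5 = -5304/5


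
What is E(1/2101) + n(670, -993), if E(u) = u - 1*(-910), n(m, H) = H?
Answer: -174382/2101 ≈ -83.000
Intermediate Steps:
E(u) = 910 + u (E(u) = u + 910 = 910 + u)
E(1/2101) + n(670, -993) = (910 + 1/2101) - 993 = 1911911/2101 - 993 = -174382/2101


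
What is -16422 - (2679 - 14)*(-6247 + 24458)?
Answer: -48548737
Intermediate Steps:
-16422 - (2679 - 14)*(-6247 + 24458) = -16422 - 2665*18211 = -16422 - 1*48532315 = -16422 - 48532315 = -48548737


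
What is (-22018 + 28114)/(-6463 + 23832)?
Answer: 6096/17369 ≈ 0.35097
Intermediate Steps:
(-22018 + 28114)/(-6463 + 23832) = 6096/17369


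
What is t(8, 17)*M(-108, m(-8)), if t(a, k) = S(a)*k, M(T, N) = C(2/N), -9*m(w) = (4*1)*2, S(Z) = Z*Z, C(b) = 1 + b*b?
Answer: 6596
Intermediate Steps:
C(b) = 1 + b²
S(Z) = Z²
m(w) = -8/9 (m(w) = -4*1*2/9 = -4*2/9 = -⅑*8 = -8/9)
M(T, N) = 1 + 4/N² (M(T, N) = 1 + (2/N)² = 1 + 4/N²)
t(a, k) = k*a² (t(a, k) = a²*k = k*a²)
t(8, 17)*M(-108, m(-8)) = (17*8²)*(1 + 4/(-8/9)²) = (17*64)*(1 + 4*(81/64)) = 1088*(1 + 81/16) = 1088*(97/16) = 6596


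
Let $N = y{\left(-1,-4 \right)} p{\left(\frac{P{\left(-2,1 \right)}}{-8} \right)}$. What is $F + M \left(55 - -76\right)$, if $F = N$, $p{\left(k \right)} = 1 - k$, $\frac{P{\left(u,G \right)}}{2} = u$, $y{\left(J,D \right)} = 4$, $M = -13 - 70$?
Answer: $-10871$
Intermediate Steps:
$M = -83$
$P{\left(u,G \right)} = 2 u$
$N = 2$ ($N = 4 \left(1 - \frac{2 \left(-2\right)}{-8}\right) = 4 \left(1 - \left(-4\right) \left(- \frac{1}{8}\right)\right) = 4 \left(1 - \frac{1}{2}\right) = 4 \cdot \frac{1}{2} = 2$)
$F = 2$
$F + M \left(55 - -76\right) = 2 - 83 \left(55 - -76\right) = 2 - 83 \left(55 + 76\right) = 2 - 10873 = -10871$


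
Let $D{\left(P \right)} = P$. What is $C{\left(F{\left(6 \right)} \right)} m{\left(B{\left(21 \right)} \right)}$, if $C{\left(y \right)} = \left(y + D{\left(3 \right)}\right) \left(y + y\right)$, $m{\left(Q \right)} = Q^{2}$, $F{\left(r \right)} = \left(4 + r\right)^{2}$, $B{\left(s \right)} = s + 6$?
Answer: $15017400$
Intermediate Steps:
$B{\left(s \right)} = 6 + s$
$C{\left(y \right)} = 2 y \left(3 + y\right)$ ($C{\left(y \right)} = \left(y + 3\right) \left(y + y\right) = \left(3 + y\right) 2 y = 2 y \left(3 + y\right)$)
$C{\left(F{\left(6 \right)} \right)} m{\left(B{\left(21 \right)} \right)} = 2 \left(4 + 6\right)^{2} \left(3 + \left(4 + 6\right)^{2}\right) \left(6 + 21\right)^{2} = 2 \cdot 10^{2} \left(3 + 10^{2}\right) 27^{2} = 2 \cdot 100 \left(3 + 100\right) 729 = 2 \cdot 100 \cdot 103 \cdot 729 = 20600 \cdot 729 = 15017400$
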